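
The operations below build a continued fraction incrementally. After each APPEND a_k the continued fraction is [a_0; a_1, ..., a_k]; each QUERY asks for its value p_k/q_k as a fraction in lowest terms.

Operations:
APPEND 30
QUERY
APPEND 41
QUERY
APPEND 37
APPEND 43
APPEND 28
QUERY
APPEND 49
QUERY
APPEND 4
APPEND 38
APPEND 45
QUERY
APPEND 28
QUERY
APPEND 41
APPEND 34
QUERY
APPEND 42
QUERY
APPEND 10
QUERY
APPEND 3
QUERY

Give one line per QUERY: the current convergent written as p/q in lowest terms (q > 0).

30/1
1231/41
54954753/1830338
2694743939/89751877
18658118578154/621432388971
522841704291593/17413908481213
729998553518429471/24313531032517149
30681394415768571249/1021882895045838962
307543942711204141961/10243142481490906769
953313222549380997132/31751310339518559269

APPEND 30: p_0 = 30·1 + 0 = 30, q_0 = 30·0 + 1 = 1 → 30/1
APPEND 41: p_1 = 41·30 + 1 = 1231, q_1 = 41·1 + 0 = 41 → 1231/41
APPEND 37: p_2 = 37·1231 + 30 = 45577, q_2 = 37·41 + 1 = 1518 → 45577/1518
APPEND 43: p_3 = 43·45577 + 1231 = 1961042, q_3 = 43·1518 + 41 = 65315 → 1961042/65315
APPEND 28: p_4 = 28·1961042 + 45577 = 54954753, q_4 = 28·65315 + 1518 = 1830338 → 54954753/1830338
APPEND 49: p_5 = 49·54954753 + 1961042 = 2694743939, q_5 = 49·1830338 + 65315 = 89751877 → 2694743939/89751877
APPEND 4: p_6 = 4·2694743939 + 54954753 = 10833930509, q_6 = 4·89751877 + 1830338 = 360837846 → 10833930509/360837846
APPEND 38: p_7 = 38·10833930509 + 2694743939 = 414384103281, q_7 = 38·360837846 + 89751877 = 13801590025 → 414384103281/13801590025
APPEND 45: p_8 = 45·414384103281 + 10833930509 = 18658118578154, q_8 = 45·13801590025 + 360837846 = 621432388971 → 18658118578154/621432388971
APPEND 28: p_9 = 28·18658118578154 + 414384103281 = 522841704291593, q_9 = 28·621432388971 + 13801590025 = 17413908481213 → 522841704291593/17413908481213
APPEND 41: p_10 = 41·522841704291593 + 18658118578154 = 21455167994533467, q_10 = 41·17413908481213 + 621432388971 = 714591680118704 → 21455167994533467/714591680118704
APPEND 34: p_11 = 34·21455167994533467 + 522841704291593 = 729998553518429471, q_11 = 34·714591680118704 + 17413908481213 = 24313531032517149 → 729998553518429471/24313531032517149
APPEND 42: p_12 = 42·729998553518429471 + 21455167994533467 = 30681394415768571249, q_12 = 42·24313531032517149 + 714591680118704 = 1021882895045838962 → 30681394415768571249/1021882895045838962
APPEND 10: p_13 = 10·30681394415768571249 + 729998553518429471 = 307543942711204141961, q_13 = 10·1021882895045838962 + 24313531032517149 = 10243142481490906769 → 307543942711204141961/10243142481490906769
APPEND 3: p_14 = 3·307543942711204141961 + 30681394415768571249 = 953313222549380997132, q_14 = 3·10243142481490906769 + 1021882895045838962 = 31751310339518559269 → 953313222549380997132/31751310339518559269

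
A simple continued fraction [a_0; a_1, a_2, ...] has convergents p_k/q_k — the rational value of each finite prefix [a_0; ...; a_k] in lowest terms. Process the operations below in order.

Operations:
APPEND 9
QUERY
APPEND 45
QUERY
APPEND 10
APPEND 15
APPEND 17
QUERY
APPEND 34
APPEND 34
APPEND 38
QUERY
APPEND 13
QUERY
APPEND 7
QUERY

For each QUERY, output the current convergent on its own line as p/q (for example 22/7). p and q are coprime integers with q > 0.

9/1
406/45
1048566/116221
46216347213/5122529330
602027793625/66727580527
4260410902588/472215593019

APPEND 9: p_0 = 9·1 + 0 = 9, q_0 = 9·0 + 1 = 1 → 9/1
APPEND 45: p_1 = 45·9 + 1 = 406, q_1 = 45·1 + 0 = 45 → 406/45
APPEND 10: p_2 = 10·406 + 9 = 4069, q_2 = 10·45 + 1 = 451 → 4069/451
APPEND 15: p_3 = 15·4069 + 406 = 61441, q_3 = 15·451 + 45 = 6810 → 61441/6810
APPEND 17: p_4 = 17·61441 + 4069 = 1048566, q_4 = 17·6810 + 451 = 116221 → 1048566/116221
APPEND 34: p_5 = 34·1048566 + 61441 = 35712685, q_5 = 34·116221 + 6810 = 3958324 → 35712685/3958324
APPEND 34: p_6 = 34·35712685 + 1048566 = 1215279856, q_6 = 34·3958324 + 116221 = 134699237 → 1215279856/134699237
APPEND 38: p_7 = 38·1215279856 + 35712685 = 46216347213, q_7 = 38·134699237 + 3958324 = 5122529330 → 46216347213/5122529330
APPEND 13: p_8 = 13·46216347213 + 1215279856 = 602027793625, q_8 = 13·5122529330 + 134699237 = 66727580527 → 602027793625/66727580527
APPEND 7: p_9 = 7·602027793625 + 46216347213 = 4260410902588, q_9 = 7·66727580527 + 5122529330 = 472215593019 → 4260410902588/472215593019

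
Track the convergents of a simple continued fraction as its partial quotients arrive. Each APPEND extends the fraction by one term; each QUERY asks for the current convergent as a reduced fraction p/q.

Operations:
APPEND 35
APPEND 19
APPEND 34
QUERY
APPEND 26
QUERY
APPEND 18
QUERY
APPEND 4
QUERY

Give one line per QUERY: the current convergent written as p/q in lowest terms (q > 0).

APPEND 35: p_0 = 35·1 + 0 = 35, q_0 = 35·0 + 1 = 1 → 35/1
APPEND 19: p_1 = 19·35 + 1 = 666, q_1 = 19·1 + 0 = 19 → 666/19
APPEND 34: p_2 = 34·666 + 35 = 22679, q_2 = 34·19 + 1 = 647 → 22679/647
APPEND 26: p_3 = 26·22679 + 666 = 590320, q_3 = 26·647 + 19 = 16841 → 590320/16841
APPEND 18: p_4 = 18·590320 + 22679 = 10648439, q_4 = 18·16841 + 647 = 303785 → 10648439/303785
APPEND 4: p_5 = 4·10648439 + 590320 = 43184076, q_5 = 4·303785 + 16841 = 1231981 → 43184076/1231981

22679/647
590320/16841
10648439/303785
43184076/1231981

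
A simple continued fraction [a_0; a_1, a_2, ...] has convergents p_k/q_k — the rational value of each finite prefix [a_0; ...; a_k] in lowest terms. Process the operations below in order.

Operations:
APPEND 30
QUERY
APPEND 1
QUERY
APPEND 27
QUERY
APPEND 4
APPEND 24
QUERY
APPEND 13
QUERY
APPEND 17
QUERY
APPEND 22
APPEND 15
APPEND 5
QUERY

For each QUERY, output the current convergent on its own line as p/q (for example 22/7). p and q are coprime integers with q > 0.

APPEND 30: p_0 = 30·1 + 0 = 30, q_0 = 30·0 + 1 = 1 → 30/1
APPEND 1: p_1 = 1·30 + 1 = 31, q_1 = 1·1 + 0 = 1 → 31/1
APPEND 27: p_2 = 27·31 + 30 = 867, q_2 = 27·1 + 1 = 28 → 867/28
APPEND 4: p_3 = 4·867 + 31 = 3499, q_3 = 4·28 + 1 = 113 → 3499/113
APPEND 24: p_4 = 24·3499 + 867 = 84843, q_4 = 24·113 + 28 = 2740 → 84843/2740
APPEND 13: p_5 = 13·84843 + 3499 = 1106458, q_5 = 13·2740 + 113 = 35733 → 1106458/35733
APPEND 17: p_6 = 17·1106458 + 84843 = 18894629, q_6 = 17·35733 + 2740 = 610201 → 18894629/610201
APPEND 22: p_7 = 22·18894629 + 1106458 = 416788296, q_7 = 22·610201 + 35733 = 13460155 → 416788296/13460155
APPEND 15: p_8 = 15·416788296 + 18894629 = 6270719069, q_8 = 15·13460155 + 610201 = 202512526 → 6270719069/202512526
APPEND 5: p_9 = 5·6270719069 + 416788296 = 31770383641, q_9 = 5·202512526 + 13460155 = 1026022785 → 31770383641/1026022785

30/1
31/1
867/28
84843/2740
1106458/35733
18894629/610201
31770383641/1026022785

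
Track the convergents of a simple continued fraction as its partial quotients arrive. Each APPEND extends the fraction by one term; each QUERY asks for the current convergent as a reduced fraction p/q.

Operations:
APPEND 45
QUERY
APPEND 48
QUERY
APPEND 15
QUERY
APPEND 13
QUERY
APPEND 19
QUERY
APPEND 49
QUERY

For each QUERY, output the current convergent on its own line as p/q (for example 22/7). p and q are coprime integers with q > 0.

APPEND 45: p_0 = 45·1 + 0 = 45, q_0 = 45·0 + 1 = 1 → 45/1
APPEND 48: p_1 = 48·45 + 1 = 2161, q_1 = 48·1 + 0 = 48 → 2161/48
APPEND 15: p_2 = 15·2161 + 45 = 32460, q_2 = 15·48 + 1 = 721 → 32460/721
APPEND 13: p_3 = 13·32460 + 2161 = 424141, q_3 = 13·721 + 48 = 9421 → 424141/9421
APPEND 19: p_4 = 19·424141 + 32460 = 8091139, q_4 = 19·9421 + 721 = 179720 → 8091139/179720
APPEND 49: p_5 = 49·8091139 + 424141 = 396889952, q_5 = 49·179720 + 9421 = 8815701 → 396889952/8815701

45/1
2161/48
32460/721
424141/9421
8091139/179720
396889952/8815701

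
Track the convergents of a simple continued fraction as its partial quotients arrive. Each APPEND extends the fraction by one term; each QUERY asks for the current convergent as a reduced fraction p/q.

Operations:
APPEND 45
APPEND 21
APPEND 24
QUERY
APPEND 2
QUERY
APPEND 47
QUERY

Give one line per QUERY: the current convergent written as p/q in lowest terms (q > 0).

22749/505
46444/1031
2205617/48962

APPEND 45: p_0 = 45·1 + 0 = 45, q_0 = 45·0 + 1 = 1 → 45/1
APPEND 21: p_1 = 21·45 + 1 = 946, q_1 = 21·1 + 0 = 21 → 946/21
APPEND 24: p_2 = 24·946 + 45 = 22749, q_2 = 24·21 + 1 = 505 → 22749/505
APPEND 2: p_3 = 2·22749 + 946 = 46444, q_3 = 2·505 + 21 = 1031 → 46444/1031
APPEND 47: p_4 = 47·46444 + 22749 = 2205617, q_4 = 47·1031 + 505 = 48962 → 2205617/48962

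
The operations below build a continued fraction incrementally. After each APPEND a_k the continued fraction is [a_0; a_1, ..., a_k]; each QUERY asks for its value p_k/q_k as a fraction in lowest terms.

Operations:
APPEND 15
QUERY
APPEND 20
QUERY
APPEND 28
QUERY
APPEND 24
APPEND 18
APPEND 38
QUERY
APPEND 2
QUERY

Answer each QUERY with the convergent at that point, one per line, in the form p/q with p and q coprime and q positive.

15/1
301/20
8443/561
139329939/9257858
282321115/18758989

APPEND 15: p_0 = 15·1 + 0 = 15, q_0 = 15·0 + 1 = 1 → 15/1
APPEND 20: p_1 = 20·15 + 1 = 301, q_1 = 20·1 + 0 = 20 → 301/20
APPEND 28: p_2 = 28·301 + 15 = 8443, q_2 = 28·20 + 1 = 561 → 8443/561
APPEND 24: p_3 = 24·8443 + 301 = 202933, q_3 = 24·561 + 20 = 13484 → 202933/13484
APPEND 18: p_4 = 18·202933 + 8443 = 3661237, q_4 = 18·13484 + 561 = 243273 → 3661237/243273
APPEND 38: p_5 = 38·3661237 + 202933 = 139329939, q_5 = 38·243273 + 13484 = 9257858 → 139329939/9257858
APPEND 2: p_6 = 2·139329939 + 3661237 = 282321115, q_6 = 2·9257858 + 243273 = 18758989 → 282321115/18758989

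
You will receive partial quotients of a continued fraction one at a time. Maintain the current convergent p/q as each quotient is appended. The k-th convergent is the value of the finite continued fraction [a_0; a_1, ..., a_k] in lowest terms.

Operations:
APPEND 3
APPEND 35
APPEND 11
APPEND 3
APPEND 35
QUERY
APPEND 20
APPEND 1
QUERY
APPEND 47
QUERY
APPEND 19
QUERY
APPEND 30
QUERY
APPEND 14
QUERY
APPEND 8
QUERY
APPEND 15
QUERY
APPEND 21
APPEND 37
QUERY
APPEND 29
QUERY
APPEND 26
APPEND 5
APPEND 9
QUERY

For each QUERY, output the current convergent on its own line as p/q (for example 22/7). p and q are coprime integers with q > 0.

APPEND 3: p_0 = 3·1 + 0 = 3, q_0 = 3·0 + 1 = 1 → 3/1
APPEND 35: p_1 = 35·3 + 1 = 106, q_1 = 35·1 + 0 = 35 → 106/35
APPEND 11: p_2 = 11·106 + 3 = 1169, q_2 = 11·35 + 1 = 386 → 1169/386
APPEND 3: p_3 = 3·1169 + 106 = 3613, q_3 = 3·386 + 35 = 1193 → 3613/1193
APPEND 35: p_4 = 35·3613 + 1169 = 127624, q_4 = 35·1193 + 386 = 42141 → 127624/42141
APPEND 20: p_5 = 20·127624 + 3613 = 2556093, q_5 = 20·42141 + 1193 = 844013 → 2556093/844013
APPEND 1: p_6 = 1·2556093 + 127624 = 2683717, q_6 = 1·844013 + 42141 = 886154 → 2683717/886154
APPEND 47: p_7 = 47·2683717 + 2556093 = 128690792, q_7 = 47·886154 + 844013 = 42493251 → 128690792/42493251
APPEND 19: p_8 = 19·128690792 + 2683717 = 2447808765, q_8 = 19·42493251 + 886154 = 808257923 → 2447808765/808257923
APPEND 30: p_9 = 30·2447808765 + 128690792 = 73562953742, q_9 = 30·808257923 + 42493251 = 24290230941 → 73562953742/24290230941
APPEND 14: p_10 = 14·73562953742 + 2447808765 = 1032329161153, q_10 = 14·24290230941 + 808257923 = 340871491097 → 1032329161153/340871491097
APPEND 8: p_11 = 8·1032329161153 + 73562953742 = 8332196242966, q_11 = 8·340871491097 + 24290230941 = 2751262159717 → 8332196242966/2751262159717
APPEND 15: p_12 = 15·8332196242966 + 1032329161153 = 126015272805643, q_12 = 15·2751262159717 + 340871491097 = 41609803886852 → 126015272805643/41609803886852
APPEND 21: p_13 = 21·126015272805643 + 8332196242966 = 2654652925161469, q_13 = 21·41609803886852 + 2751262159717 = 876557143783609 → 2654652925161469/876557143783609
APPEND 37: p_14 = 37·2654652925161469 + 126015272805643 = 98348173503779996, q_14 = 37·876557143783609 + 41609803886852 = 32474224123880385 → 98348173503779996/32474224123880385
APPEND 29: p_15 = 29·98348173503779996 + 2654652925161469 = 2854751684534781353, q_15 = 29·32474224123880385 + 876557143783609 = 942629056736314774 → 2854751684534781353/942629056736314774
APPEND 26: p_16 = 26·2854751684534781353 + 98348173503779996 = 74321891971408095174, q_16 = 26·942629056736314774 + 32474224123880385 = 24540829699268064509 → 74321891971408095174/24540829699268064509
APPEND 5: p_17 = 5·74321891971408095174 + 2854751684534781353 = 374464211541575257223, q_17 = 5·24540829699268064509 + 942629056736314774 = 123646777553076637319 → 374464211541575257223/123646777553076637319
APPEND 9: p_18 = 9·374464211541575257223 + 74321891971408095174 = 3444499795845585410181, q_18 = 9·123646777553076637319 + 24540829699268064509 = 1137361827676957800380 → 3444499795845585410181/1137361827676957800380

127624/42141
2683717/886154
128690792/42493251
2447808765/808257923
73562953742/24290230941
1032329161153/340871491097
8332196242966/2751262159717
126015272805643/41609803886852
98348173503779996/32474224123880385
2854751684534781353/942629056736314774
3444499795845585410181/1137361827676957800380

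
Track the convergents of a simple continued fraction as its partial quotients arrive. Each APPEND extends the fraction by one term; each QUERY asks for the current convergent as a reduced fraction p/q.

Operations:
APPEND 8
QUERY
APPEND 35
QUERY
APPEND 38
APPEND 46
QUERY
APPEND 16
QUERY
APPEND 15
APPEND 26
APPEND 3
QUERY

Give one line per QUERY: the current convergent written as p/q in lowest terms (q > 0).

8/1
281/35
491837/61261
7880078/981507
9400387787/1170869935

APPEND 8: p_0 = 8·1 + 0 = 8, q_0 = 8·0 + 1 = 1 → 8/1
APPEND 35: p_1 = 35·8 + 1 = 281, q_1 = 35·1 + 0 = 35 → 281/35
APPEND 38: p_2 = 38·281 + 8 = 10686, q_2 = 38·35 + 1 = 1331 → 10686/1331
APPEND 46: p_3 = 46·10686 + 281 = 491837, q_3 = 46·1331 + 35 = 61261 → 491837/61261
APPEND 16: p_4 = 16·491837 + 10686 = 7880078, q_4 = 16·61261 + 1331 = 981507 → 7880078/981507
APPEND 15: p_5 = 15·7880078 + 491837 = 118693007, q_5 = 15·981507 + 61261 = 14783866 → 118693007/14783866
APPEND 26: p_6 = 26·118693007 + 7880078 = 3093898260, q_6 = 26·14783866 + 981507 = 385362023 → 3093898260/385362023
APPEND 3: p_7 = 3·3093898260 + 118693007 = 9400387787, q_7 = 3·385362023 + 14783866 = 1170869935 → 9400387787/1170869935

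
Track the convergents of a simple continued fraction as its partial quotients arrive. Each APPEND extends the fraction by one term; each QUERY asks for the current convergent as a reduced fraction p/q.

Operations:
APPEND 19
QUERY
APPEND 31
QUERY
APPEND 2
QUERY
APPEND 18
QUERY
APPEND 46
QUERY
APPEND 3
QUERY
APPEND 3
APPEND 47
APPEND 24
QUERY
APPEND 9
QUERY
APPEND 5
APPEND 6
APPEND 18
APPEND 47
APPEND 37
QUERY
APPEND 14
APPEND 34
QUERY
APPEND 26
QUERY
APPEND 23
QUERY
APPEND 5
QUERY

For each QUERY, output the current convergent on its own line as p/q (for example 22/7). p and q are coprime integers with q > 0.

19/1
590/31
1199/63
22172/1165
1021111/53653
3085505/162124
11677491874/613579201
105583560793/5547756108
105770217680287099/5557563760619118
50549532294140842891/2656061932701511496
1315771479708734284454/69135566261090501613
30313293565595029385333/1592774085937783048595
152882239307683881211119/8033005995950005744588

APPEND 19: p_0 = 19·1 + 0 = 19, q_0 = 19·0 + 1 = 1 → 19/1
APPEND 31: p_1 = 31·19 + 1 = 590, q_1 = 31·1 + 0 = 31 → 590/31
APPEND 2: p_2 = 2·590 + 19 = 1199, q_2 = 2·31 + 1 = 63 → 1199/63
APPEND 18: p_3 = 18·1199 + 590 = 22172, q_3 = 18·63 + 31 = 1165 → 22172/1165
APPEND 46: p_4 = 46·22172 + 1199 = 1021111, q_4 = 46·1165 + 63 = 53653 → 1021111/53653
APPEND 3: p_5 = 3·1021111 + 22172 = 3085505, q_5 = 3·53653 + 1165 = 162124 → 3085505/162124
APPEND 3: p_6 = 3·3085505 + 1021111 = 10277626, q_6 = 3·162124 + 53653 = 540025 → 10277626/540025
APPEND 47: p_7 = 47·10277626 + 3085505 = 486133927, q_7 = 47·540025 + 162124 = 25543299 → 486133927/25543299
APPEND 24: p_8 = 24·486133927 + 10277626 = 11677491874, q_8 = 24·25543299 + 540025 = 613579201 → 11677491874/613579201
APPEND 9: p_9 = 9·11677491874 + 486133927 = 105583560793, q_9 = 9·613579201 + 25543299 = 5547756108 → 105583560793/5547756108
APPEND 5: p_10 = 5·105583560793 + 11677491874 = 539595295839, q_10 = 5·5547756108 + 613579201 = 28352359741 → 539595295839/28352359741
APPEND 6: p_11 = 6·539595295839 + 105583560793 = 3343155335827, q_11 = 6·28352359741 + 5547756108 = 175661914554 → 3343155335827/175661914554
APPEND 18: p_12 = 18·3343155335827 + 539595295839 = 60716391340725, q_12 = 18·175661914554 + 28352359741 = 3190266821713 → 60716391340725/3190266821713
APPEND 47: p_13 = 47·60716391340725 + 3343155335827 = 2857013548349902, q_13 = 47·3190266821713 + 175661914554 = 150118202535065 → 2857013548349902/150118202535065
APPEND 37: p_14 = 37·2857013548349902 + 60716391340725 = 105770217680287099, q_14 = 37·150118202535065 + 3190266821713 = 5557563760619118 → 105770217680287099/5557563760619118
APPEND 14: p_15 = 14·105770217680287099 + 2857013548349902 = 1483640061072369288, q_15 = 14·5557563760619118 + 150118202535065 = 77956010851202717 → 1483640061072369288/77956010851202717
APPEND 34: p_16 = 34·1483640061072369288 + 105770217680287099 = 50549532294140842891, q_16 = 34·77956010851202717 + 5557563760619118 = 2656061932701511496 → 50549532294140842891/2656061932701511496
APPEND 26: p_17 = 26·50549532294140842891 + 1483640061072369288 = 1315771479708734284454, q_17 = 26·2656061932701511496 + 77956010851202717 = 69135566261090501613 → 1315771479708734284454/69135566261090501613
APPEND 23: p_18 = 23·1315771479708734284454 + 50549532294140842891 = 30313293565595029385333, q_18 = 23·69135566261090501613 + 2656061932701511496 = 1592774085937783048595 → 30313293565595029385333/1592774085937783048595
APPEND 5: p_19 = 5·30313293565595029385333 + 1315771479708734284454 = 152882239307683881211119, q_19 = 5·1592774085937783048595 + 69135566261090501613 = 8033005995950005744588 → 152882239307683881211119/8033005995950005744588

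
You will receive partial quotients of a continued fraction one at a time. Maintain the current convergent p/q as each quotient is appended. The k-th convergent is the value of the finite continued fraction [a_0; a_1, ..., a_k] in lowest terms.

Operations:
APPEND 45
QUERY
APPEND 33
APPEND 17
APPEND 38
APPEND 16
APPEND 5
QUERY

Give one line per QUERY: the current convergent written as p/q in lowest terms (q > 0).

45/1
78141847/1735319

APPEND 45: p_0 = 45·1 + 0 = 45, q_0 = 45·0 + 1 = 1 → 45/1
APPEND 33: p_1 = 33·45 + 1 = 1486, q_1 = 33·1 + 0 = 33 → 1486/33
APPEND 17: p_2 = 17·1486 + 45 = 25307, q_2 = 17·33 + 1 = 562 → 25307/562
APPEND 38: p_3 = 38·25307 + 1486 = 963152, q_3 = 38·562 + 33 = 21389 → 963152/21389
APPEND 16: p_4 = 16·963152 + 25307 = 15435739, q_4 = 16·21389 + 562 = 342786 → 15435739/342786
APPEND 5: p_5 = 5·15435739 + 963152 = 78141847, q_5 = 5·342786 + 21389 = 1735319 → 78141847/1735319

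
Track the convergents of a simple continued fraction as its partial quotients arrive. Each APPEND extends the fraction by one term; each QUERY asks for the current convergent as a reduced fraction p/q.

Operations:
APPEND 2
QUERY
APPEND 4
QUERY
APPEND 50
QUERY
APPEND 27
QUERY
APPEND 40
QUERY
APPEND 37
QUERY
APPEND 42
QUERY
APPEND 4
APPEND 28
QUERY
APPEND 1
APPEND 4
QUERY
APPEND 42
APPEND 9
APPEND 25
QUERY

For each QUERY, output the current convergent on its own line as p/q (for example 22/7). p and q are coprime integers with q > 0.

2/1
9/4
452/201
12213/5431
488972/217441
18104177/8050748
760864406/338348857
86484594834/38458841785
444669221374/197739993629
4252154411215868/1890890904446379

APPEND 2: p_0 = 2·1 + 0 = 2, q_0 = 2·0 + 1 = 1 → 2/1
APPEND 4: p_1 = 4·2 + 1 = 9, q_1 = 4·1 + 0 = 4 → 9/4
APPEND 50: p_2 = 50·9 + 2 = 452, q_2 = 50·4 + 1 = 201 → 452/201
APPEND 27: p_3 = 27·452 + 9 = 12213, q_3 = 27·201 + 4 = 5431 → 12213/5431
APPEND 40: p_4 = 40·12213 + 452 = 488972, q_4 = 40·5431 + 201 = 217441 → 488972/217441
APPEND 37: p_5 = 37·488972 + 12213 = 18104177, q_5 = 37·217441 + 5431 = 8050748 → 18104177/8050748
APPEND 42: p_6 = 42·18104177 + 488972 = 760864406, q_6 = 42·8050748 + 217441 = 338348857 → 760864406/338348857
APPEND 4: p_7 = 4·760864406 + 18104177 = 3061561801, q_7 = 4·338348857 + 8050748 = 1361446176 → 3061561801/1361446176
APPEND 28: p_8 = 28·3061561801 + 760864406 = 86484594834, q_8 = 28·1361446176 + 338348857 = 38458841785 → 86484594834/38458841785
APPEND 1: p_9 = 1·86484594834 + 3061561801 = 89546156635, q_9 = 1·38458841785 + 1361446176 = 39820287961 → 89546156635/39820287961
APPEND 4: p_10 = 4·89546156635 + 86484594834 = 444669221374, q_10 = 4·39820287961 + 38458841785 = 197739993629 → 444669221374/197739993629
APPEND 42: p_11 = 42·444669221374 + 89546156635 = 18765653454343, q_11 = 42·197739993629 + 39820287961 = 8344900020379 → 18765653454343/8344900020379
APPEND 9: p_12 = 9·18765653454343 + 444669221374 = 169335550310461, q_12 = 9·8344900020379 + 197739993629 = 75301840177040 → 169335550310461/75301840177040
APPEND 25: p_13 = 25·169335550310461 + 18765653454343 = 4252154411215868, q_13 = 25·75301840177040 + 8344900020379 = 1890890904446379 → 4252154411215868/1890890904446379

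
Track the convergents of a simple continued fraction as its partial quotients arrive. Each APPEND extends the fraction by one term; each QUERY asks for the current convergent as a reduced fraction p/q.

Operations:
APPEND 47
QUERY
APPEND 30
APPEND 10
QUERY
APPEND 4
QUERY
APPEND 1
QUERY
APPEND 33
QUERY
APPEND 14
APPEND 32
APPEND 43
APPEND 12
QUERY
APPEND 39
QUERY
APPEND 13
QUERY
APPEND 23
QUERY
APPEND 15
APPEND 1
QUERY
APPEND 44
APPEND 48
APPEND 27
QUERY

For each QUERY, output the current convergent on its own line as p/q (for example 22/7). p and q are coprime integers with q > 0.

47/1
14157/301
58039/1234
72196/1535
2440507/51889
568127493583/12079280049
22204224699376/472096582975
289223048585471/6149334858724
6674334342165209/141906798333627
107078572523228815/2276658108196756
6243875395134588689407/132754567136386262133

APPEND 47: p_0 = 47·1 + 0 = 47, q_0 = 47·0 + 1 = 1 → 47/1
APPEND 30: p_1 = 30·47 + 1 = 1411, q_1 = 30·1 + 0 = 30 → 1411/30
APPEND 10: p_2 = 10·1411 + 47 = 14157, q_2 = 10·30 + 1 = 301 → 14157/301
APPEND 4: p_3 = 4·14157 + 1411 = 58039, q_3 = 4·301 + 30 = 1234 → 58039/1234
APPEND 1: p_4 = 1·58039 + 14157 = 72196, q_4 = 1·1234 + 301 = 1535 → 72196/1535
APPEND 33: p_5 = 33·72196 + 58039 = 2440507, q_5 = 33·1535 + 1234 = 51889 → 2440507/51889
APPEND 14: p_6 = 14·2440507 + 72196 = 34239294, q_6 = 14·51889 + 1535 = 727981 → 34239294/727981
APPEND 32: p_7 = 32·34239294 + 2440507 = 1098097915, q_7 = 32·727981 + 51889 = 23347281 → 1098097915/23347281
APPEND 43: p_8 = 43·1098097915 + 34239294 = 47252449639, q_8 = 43·23347281 + 727981 = 1004661064 → 47252449639/1004661064
APPEND 12: p_9 = 12·47252449639 + 1098097915 = 568127493583, q_9 = 12·1004661064 + 23347281 = 12079280049 → 568127493583/12079280049
APPEND 39: p_10 = 39·568127493583 + 47252449639 = 22204224699376, q_10 = 39·12079280049 + 1004661064 = 472096582975 → 22204224699376/472096582975
APPEND 13: p_11 = 13·22204224699376 + 568127493583 = 289223048585471, q_11 = 13·472096582975 + 12079280049 = 6149334858724 → 289223048585471/6149334858724
APPEND 23: p_12 = 23·289223048585471 + 22204224699376 = 6674334342165209, q_12 = 23·6149334858724 + 472096582975 = 141906798333627 → 6674334342165209/141906798333627
APPEND 15: p_13 = 15·6674334342165209 + 289223048585471 = 100404238181063606, q_13 = 15·141906798333627 + 6149334858724 = 2134751309863129 → 100404238181063606/2134751309863129
APPEND 1: p_14 = 1·100404238181063606 + 6674334342165209 = 107078572523228815, q_14 = 1·2134751309863129 + 141906798333627 = 2276658108196756 → 107078572523228815/2276658108196756
APPEND 44: p_15 = 44·107078572523228815 + 100404238181063606 = 4811861429203131466, q_15 = 44·2276658108196756 + 2134751309863129 = 102307708070520393 → 4811861429203131466/102307708070520393
APPEND 48: p_16 = 48·4811861429203131466 + 107078572523228815 = 231076427174273539183, q_16 = 48·102307708070520393 + 2276658108196756 = 4913046645493175620 → 231076427174273539183/4913046645493175620
APPEND 27: p_17 = 27·231076427174273539183 + 4811861429203131466 = 6243875395134588689407, q_17 = 27·4913046645493175620 + 102307708070520393 = 132754567136386262133 → 6243875395134588689407/132754567136386262133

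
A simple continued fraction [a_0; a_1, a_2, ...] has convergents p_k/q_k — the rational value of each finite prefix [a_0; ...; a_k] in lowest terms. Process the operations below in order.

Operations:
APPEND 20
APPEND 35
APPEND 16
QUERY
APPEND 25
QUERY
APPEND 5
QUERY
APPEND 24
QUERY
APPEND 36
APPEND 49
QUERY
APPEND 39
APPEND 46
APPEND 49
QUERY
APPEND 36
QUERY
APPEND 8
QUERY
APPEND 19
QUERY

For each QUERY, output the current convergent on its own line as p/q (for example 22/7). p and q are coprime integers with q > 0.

11236/561
281601/14060
1419241/70861
34343385/1714724
60685617334/3029960049
5342761408070751/266757665637581
192448398311592212/9608717584083421
1544929947900808447/77136498338304949
29546117408426952705/1475202186011877452

APPEND 20: p_0 = 20·1 + 0 = 20, q_0 = 20·0 + 1 = 1 → 20/1
APPEND 35: p_1 = 35·20 + 1 = 701, q_1 = 35·1 + 0 = 35 → 701/35
APPEND 16: p_2 = 16·701 + 20 = 11236, q_2 = 16·35 + 1 = 561 → 11236/561
APPEND 25: p_3 = 25·11236 + 701 = 281601, q_3 = 25·561 + 35 = 14060 → 281601/14060
APPEND 5: p_4 = 5·281601 + 11236 = 1419241, q_4 = 5·14060 + 561 = 70861 → 1419241/70861
APPEND 24: p_5 = 24·1419241 + 281601 = 34343385, q_5 = 24·70861 + 14060 = 1714724 → 34343385/1714724
APPEND 36: p_6 = 36·34343385 + 1419241 = 1237781101, q_6 = 36·1714724 + 70861 = 61800925 → 1237781101/61800925
APPEND 49: p_7 = 49·1237781101 + 34343385 = 60685617334, q_7 = 49·61800925 + 1714724 = 3029960049 → 60685617334/3029960049
APPEND 39: p_8 = 39·60685617334 + 1237781101 = 2367976857127, q_8 = 39·3029960049 + 61800925 = 118230242836 → 2367976857127/118230242836
APPEND 46: p_9 = 46·2367976857127 + 60685617334 = 108987621045176, q_9 = 46·118230242836 + 3029960049 = 5441621130505 → 108987621045176/5441621130505
APPEND 49: p_10 = 49·108987621045176 + 2367976857127 = 5342761408070751, q_10 = 49·5441621130505 + 118230242836 = 266757665637581 → 5342761408070751/266757665637581
APPEND 36: p_11 = 36·5342761408070751 + 108987621045176 = 192448398311592212, q_11 = 36·266757665637581 + 5441621130505 = 9608717584083421 → 192448398311592212/9608717584083421
APPEND 8: p_12 = 8·192448398311592212 + 5342761408070751 = 1544929947900808447, q_12 = 8·9608717584083421 + 266757665637581 = 77136498338304949 → 1544929947900808447/77136498338304949
APPEND 19: p_13 = 19·1544929947900808447 + 192448398311592212 = 29546117408426952705, q_13 = 19·77136498338304949 + 9608717584083421 = 1475202186011877452 → 29546117408426952705/1475202186011877452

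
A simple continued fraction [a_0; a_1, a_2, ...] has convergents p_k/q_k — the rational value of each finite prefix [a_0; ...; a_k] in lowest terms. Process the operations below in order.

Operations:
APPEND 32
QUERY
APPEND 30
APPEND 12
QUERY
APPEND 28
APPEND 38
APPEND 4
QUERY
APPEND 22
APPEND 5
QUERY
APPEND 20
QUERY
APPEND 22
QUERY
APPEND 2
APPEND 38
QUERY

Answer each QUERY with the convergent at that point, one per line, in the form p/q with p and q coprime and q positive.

32/1
11564/361
49733465/1552558
5582175505/174261963
112749998508/3519781141
2486082142681/77609447065
195712824929741/6109679107363

APPEND 32: p_0 = 32·1 + 0 = 32, q_0 = 32·0 + 1 = 1 → 32/1
APPEND 30: p_1 = 30·32 + 1 = 961, q_1 = 30·1 + 0 = 30 → 961/30
APPEND 12: p_2 = 12·961 + 32 = 11564, q_2 = 12·30 + 1 = 361 → 11564/361
APPEND 28: p_3 = 28·11564 + 961 = 324753, q_3 = 28·361 + 30 = 10138 → 324753/10138
APPEND 38: p_4 = 38·324753 + 11564 = 12352178, q_4 = 38·10138 + 361 = 385605 → 12352178/385605
APPEND 4: p_5 = 4·12352178 + 324753 = 49733465, q_5 = 4·385605 + 10138 = 1552558 → 49733465/1552558
APPEND 22: p_6 = 22·49733465 + 12352178 = 1106488408, q_6 = 22·1552558 + 385605 = 34541881 → 1106488408/34541881
APPEND 5: p_7 = 5·1106488408 + 49733465 = 5582175505, q_7 = 5·34541881 + 1552558 = 174261963 → 5582175505/174261963
APPEND 20: p_8 = 20·5582175505 + 1106488408 = 112749998508, q_8 = 20·174261963 + 34541881 = 3519781141 → 112749998508/3519781141
APPEND 22: p_9 = 22·112749998508 + 5582175505 = 2486082142681, q_9 = 22·3519781141 + 174261963 = 77609447065 → 2486082142681/77609447065
APPEND 2: p_10 = 2·2486082142681 + 112749998508 = 5084914283870, q_10 = 2·77609447065 + 3519781141 = 158738675271 → 5084914283870/158738675271
APPEND 38: p_11 = 38·5084914283870 + 2486082142681 = 195712824929741, q_11 = 38·158738675271 + 77609447065 = 6109679107363 → 195712824929741/6109679107363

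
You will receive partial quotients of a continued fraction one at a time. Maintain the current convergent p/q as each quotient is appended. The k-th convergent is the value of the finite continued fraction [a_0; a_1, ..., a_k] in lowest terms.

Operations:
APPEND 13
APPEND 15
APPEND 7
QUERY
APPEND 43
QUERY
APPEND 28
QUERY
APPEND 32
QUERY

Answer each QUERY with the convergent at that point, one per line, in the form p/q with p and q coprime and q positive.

1385/106
59751/4573
1674413/128150
53640967/4105373

APPEND 13: p_0 = 13·1 + 0 = 13, q_0 = 13·0 + 1 = 1 → 13/1
APPEND 15: p_1 = 15·13 + 1 = 196, q_1 = 15·1 + 0 = 15 → 196/15
APPEND 7: p_2 = 7·196 + 13 = 1385, q_2 = 7·15 + 1 = 106 → 1385/106
APPEND 43: p_3 = 43·1385 + 196 = 59751, q_3 = 43·106 + 15 = 4573 → 59751/4573
APPEND 28: p_4 = 28·59751 + 1385 = 1674413, q_4 = 28·4573 + 106 = 128150 → 1674413/128150
APPEND 32: p_5 = 32·1674413 + 59751 = 53640967, q_5 = 32·128150 + 4573 = 4105373 → 53640967/4105373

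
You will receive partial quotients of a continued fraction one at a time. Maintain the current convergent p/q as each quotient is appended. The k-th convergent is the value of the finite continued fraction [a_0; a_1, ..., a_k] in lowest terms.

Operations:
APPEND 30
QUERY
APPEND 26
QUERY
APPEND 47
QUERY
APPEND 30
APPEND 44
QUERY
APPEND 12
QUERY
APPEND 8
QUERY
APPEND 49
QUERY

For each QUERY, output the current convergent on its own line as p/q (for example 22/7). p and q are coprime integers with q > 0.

APPEND 30: p_0 = 30·1 + 0 = 30, q_0 = 30·0 + 1 = 1 → 30/1
APPEND 26: p_1 = 26·30 + 1 = 781, q_1 = 26·1 + 0 = 26 → 781/26
APPEND 47: p_2 = 47·781 + 30 = 36737, q_2 = 47·26 + 1 = 1223 → 36737/1223
APPEND 30: p_3 = 30·36737 + 781 = 1102891, q_3 = 30·1223 + 26 = 36716 → 1102891/36716
APPEND 44: p_4 = 44·1102891 + 36737 = 48563941, q_4 = 44·36716 + 1223 = 1616727 → 48563941/1616727
APPEND 12: p_5 = 12·48563941 + 1102891 = 583870183, q_5 = 12·1616727 + 36716 = 19437440 → 583870183/19437440
APPEND 8: p_6 = 8·583870183 + 48563941 = 4719525405, q_6 = 8·19437440 + 1616727 = 157116247 → 4719525405/157116247
APPEND 49: p_7 = 49·4719525405 + 583870183 = 231840615028, q_7 = 49·157116247 + 19437440 = 7718133543 → 231840615028/7718133543

30/1
781/26
36737/1223
48563941/1616727
583870183/19437440
4719525405/157116247
231840615028/7718133543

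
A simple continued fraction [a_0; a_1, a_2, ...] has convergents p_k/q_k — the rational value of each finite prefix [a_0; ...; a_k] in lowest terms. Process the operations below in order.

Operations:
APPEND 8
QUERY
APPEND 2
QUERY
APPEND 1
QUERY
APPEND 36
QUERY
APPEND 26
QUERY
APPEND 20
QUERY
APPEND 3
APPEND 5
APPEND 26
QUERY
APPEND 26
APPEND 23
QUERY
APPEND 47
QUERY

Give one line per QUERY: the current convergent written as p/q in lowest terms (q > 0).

APPEND 8: p_0 = 8·1 + 0 = 8, q_0 = 8·0 + 1 = 1 → 8/1
APPEND 2: p_1 = 2·8 + 1 = 17, q_1 = 2·1 + 0 = 2 → 17/2
APPEND 1: p_2 = 1·17 + 8 = 25, q_2 = 1·2 + 1 = 3 → 25/3
APPEND 36: p_3 = 36·25 + 17 = 917, q_3 = 36·3 + 2 = 110 → 917/110
APPEND 26: p_4 = 26·917 + 25 = 23867, q_4 = 26·110 + 3 = 2863 → 23867/2863
APPEND 20: p_5 = 20·23867 + 917 = 478257, q_5 = 20·2863 + 110 = 57370 → 478257/57370
APPEND 3: p_6 = 3·478257 + 23867 = 1458638, q_6 = 3·57370 + 2863 = 174973 → 1458638/174973
APPEND 5: p_7 = 5·1458638 + 478257 = 7771447, q_7 = 5·174973 + 57370 = 932235 → 7771447/932235
APPEND 26: p_8 = 26·7771447 + 1458638 = 203516260, q_8 = 26·932235 + 174973 = 24413083 → 203516260/24413083
APPEND 26: p_9 = 26·203516260 + 7771447 = 5299194207, q_9 = 26·24413083 + 932235 = 635672393 → 5299194207/635672393
APPEND 23: p_10 = 23·5299194207 + 203516260 = 122084983021, q_10 = 23·635672393 + 24413083 = 14644878122 → 122084983021/14644878122
APPEND 47: p_11 = 47·122084983021 + 5299194207 = 5743293396194, q_11 = 47·14644878122 + 635672393 = 688944944127 → 5743293396194/688944944127

8/1
17/2
25/3
917/110
23867/2863
478257/57370
203516260/24413083
122084983021/14644878122
5743293396194/688944944127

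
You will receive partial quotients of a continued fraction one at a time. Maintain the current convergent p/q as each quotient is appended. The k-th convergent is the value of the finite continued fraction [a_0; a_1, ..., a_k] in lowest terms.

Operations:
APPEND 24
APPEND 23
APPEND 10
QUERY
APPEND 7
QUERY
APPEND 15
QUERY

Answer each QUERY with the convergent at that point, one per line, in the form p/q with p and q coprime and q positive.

5554/231
39431/1640
597019/24831

APPEND 24: p_0 = 24·1 + 0 = 24, q_0 = 24·0 + 1 = 1 → 24/1
APPEND 23: p_1 = 23·24 + 1 = 553, q_1 = 23·1 + 0 = 23 → 553/23
APPEND 10: p_2 = 10·553 + 24 = 5554, q_2 = 10·23 + 1 = 231 → 5554/231
APPEND 7: p_3 = 7·5554 + 553 = 39431, q_3 = 7·231 + 23 = 1640 → 39431/1640
APPEND 15: p_4 = 15·39431 + 5554 = 597019, q_4 = 15·1640 + 231 = 24831 → 597019/24831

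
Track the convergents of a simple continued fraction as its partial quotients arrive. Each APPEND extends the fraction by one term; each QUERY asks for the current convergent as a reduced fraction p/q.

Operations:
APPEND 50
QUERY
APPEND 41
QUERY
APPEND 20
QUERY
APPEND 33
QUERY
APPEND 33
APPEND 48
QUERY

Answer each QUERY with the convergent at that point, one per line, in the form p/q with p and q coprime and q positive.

APPEND 50: p_0 = 50·1 + 0 = 50, q_0 = 50·0 + 1 = 1 → 50/1
APPEND 41: p_1 = 41·50 + 1 = 2051, q_1 = 41·1 + 0 = 41 → 2051/41
APPEND 20: p_2 = 20·2051 + 50 = 41070, q_2 = 20·41 + 1 = 821 → 41070/821
APPEND 33: p_3 = 33·41070 + 2051 = 1357361, q_3 = 33·821 + 41 = 27134 → 1357361/27134
APPEND 33: p_4 = 33·1357361 + 41070 = 44833983, q_4 = 33·27134 + 821 = 896243 → 44833983/896243
APPEND 48: p_5 = 48·44833983 + 1357361 = 2153388545, q_5 = 48·896243 + 27134 = 43046798 → 2153388545/43046798

50/1
2051/41
41070/821
1357361/27134
2153388545/43046798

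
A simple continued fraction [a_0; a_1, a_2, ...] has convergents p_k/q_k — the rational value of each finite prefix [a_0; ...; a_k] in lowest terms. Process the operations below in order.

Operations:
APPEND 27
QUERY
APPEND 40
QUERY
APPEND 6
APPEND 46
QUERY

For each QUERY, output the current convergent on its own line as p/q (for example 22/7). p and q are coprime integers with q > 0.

APPEND 27: p_0 = 27·1 + 0 = 27, q_0 = 27·0 + 1 = 1 → 27/1
APPEND 40: p_1 = 40·27 + 1 = 1081, q_1 = 40·1 + 0 = 40 → 1081/40
APPEND 6: p_2 = 6·1081 + 27 = 6513, q_2 = 6·40 + 1 = 241 → 6513/241
APPEND 46: p_3 = 46·6513 + 1081 = 300679, q_3 = 46·241 + 40 = 11126 → 300679/11126

27/1
1081/40
300679/11126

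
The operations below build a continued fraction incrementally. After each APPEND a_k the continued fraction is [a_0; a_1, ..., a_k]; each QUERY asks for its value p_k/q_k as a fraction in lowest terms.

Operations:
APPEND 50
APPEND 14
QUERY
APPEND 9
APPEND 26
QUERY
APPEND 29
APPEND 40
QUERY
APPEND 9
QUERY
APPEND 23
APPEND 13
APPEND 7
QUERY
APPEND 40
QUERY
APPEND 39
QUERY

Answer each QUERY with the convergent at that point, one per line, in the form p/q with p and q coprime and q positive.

APPEND 50: p_0 = 50·1 + 0 = 50, q_0 = 50·0 + 1 = 1 → 50/1
APPEND 14: p_1 = 14·50 + 1 = 701, q_1 = 14·1 + 0 = 14 → 701/14
APPEND 9: p_2 = 9·701 + 50 = 6359, q_2 = 9·14 + 1 = 127 → 6359/127
APPEND 26: p_3 = 26·6359 + 701 = 166035, q_3 = 26·127 + 14 = 3316 → 166035/3316
APPEND 29: p_4 = 29·166035 + 6359 = 4821374, q_4 = 29·3316 + 127 = 96291 → 4821374/96291
APPEND 40: p_5 = 40·4821374 + 166035 = 193020995, q_5 = 40·96291 + 3316 = 3854956 → 193020995/3854956
APPEND 9: p_6 = 9·193020995 + 4821374 = 1742010329, q_6 = 9·3854956 + 96291 = 34790895 → 1742010329/34790895
APPEND 23: p_7 = 23·1742010329 + 193020995 = 40259258562, q_7 = 23·34790895 + 3854956 = 804045541 → 40259258562/804045541
APPEND 13: p_8 = 13·40259258562 + 1742010329 = 525112371635, q_8 = 13·804045541 + 34790895 = 10487382928 → 525112371635/10487382928
APPEND 7: p_9 = 7·525112371635 + 40259258562 = 3716045860007, q_9 = 7·10487382928 + 804045541 = 74215726037 → 3716045860007/74215726037
APPEND 40: p_10 = 40·3716045860007 + 525112371635 = 149166946771915, q_10 = 40·74215726037 + 10487382928 = 2979116424408 → 149166946771915/2979116424408
APPEND 39: p_11 = 39·149166946771915 + 3716045860007 = 5821226969964692, q_11 = 39·2979116424408 + 74215726037 = 116259756277949 → 5821226969964692/116259756277949

701/14
166035/3316
193020995/3854956
1742010329/34790895
3716045860007/74215726037
149166946771915/2979116424408
5821226969964692/116259756277949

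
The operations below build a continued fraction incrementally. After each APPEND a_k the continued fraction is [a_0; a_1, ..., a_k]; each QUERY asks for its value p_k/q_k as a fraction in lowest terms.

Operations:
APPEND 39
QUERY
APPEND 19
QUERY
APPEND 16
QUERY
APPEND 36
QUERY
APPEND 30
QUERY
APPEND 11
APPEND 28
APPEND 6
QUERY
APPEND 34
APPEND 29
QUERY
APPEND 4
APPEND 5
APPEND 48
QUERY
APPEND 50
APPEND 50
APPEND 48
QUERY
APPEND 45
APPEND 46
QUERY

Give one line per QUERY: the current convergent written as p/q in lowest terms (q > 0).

APPEND 39: p_0 = 39·1 + 0 = 39, q_0 = 39·0 + 1 = 1 → 39/1
APPEND 19: p_1 = 19·39 + 1 = 742, q_1 = 19·1 + 0 = 19 → 742/19
APPEND 16: p_2 = 16·742 + 39 = 11911, q_2 = 16·19 + 1 = 305 → 11911/305
APPEND 36: p_3 = 36·11911 + 742 = 429538, q_3 = 36·305 + 19 = 10999 → 429538/10999
APPEND 30: p_4 = 30·429538 + 11911 = 12898051, q_4 = 30·10999 + 305 = 330275 → 12898051/330275
APPEND 11: p_5 = 11·12898051 + 429538 = 142308099, q_5 = 11·330275 + 10999 = 3644024 → 142308099/3644024
APPEND 28: p_6 = 28·142308099 + 12898051 = 3997524823, q_6 = 28·3644024 + 330275 = 102362947 → 3997524823/102362947
APPEND 6: p_7 = 6·3997524823 + 142308099 = 24127457037, q_7 = 6·102362947 + 3644024 = 617821706 → 24127457037/617821706
APPEND 34: p_8 = 34·24127457037 + 3997524823 = 824331064081, q_8 = 34·617821706 + 102362947 = 21108300951 → 824331064081/21108300951
APPEND 29: p_9 = 29·824331064081 + 24127457037 = 23929728315386, q_9 = 29·21108300951 + 617821706 = 612758549285 → 23929728315386/612758549285
APPEND 4: p_10 = 4·23929728315386 + 824331064081 = 96543244325625, q_10 = 4·612758549285 + 21108300951 = 2472142498091 → 96543244325625/2472142498091
APPEND 5: p_11 = 5·96543244325625 + 23929728315386 = 506645949943511, q_11 = 5·2472142498091 + 612758549285 = 12973471039740 → 506645949943511/12973471039740
APPEND 48: p_12 = 48·506645949943511 + 96543244325625 = 24415548841614153, q_12 = 48·12973471039740 + 2472142498091 = 625198752405611 → 24415548841614153/625198752405611
APPEND 50: p_13 = 50·24415548841614153 + 506645949943511 = 1221284088030651161, q_13 = 50·625198752405611 + 12973471039740 = 31272911091320290 → 1221284088030651161/31272911091320290
APPEND 50: p_14 = 50·1221284088030651161 + 24415548841614153 = 61088619950374172203, q_14 = 50·31272911091320290 + 625198752405611 = 1564270753318420111 → 61088619950374172203/1564270753318420111
APPEND 48: p_15 = 48·61088619950374172203 + 1221284088030651161 = 2933475041705990916905, q_15 = 48·1564270753318420111 + 31272911091320290 = 75116269070375485618 → 2933475041705990916905/75116269070375485618
APPEND 45: p_16 = 45·2933475041705990916905 + 61088619950374172203 = 132067465496719965432928, q_16 = 45·75116269070375485618 + 1564270753318420111 = 3381796378920215272921 → 132067465496719965432928/3381796378920215272921
APPEND 46: p_17 = 46·132067465496719965432928 + 2933475041705990916905 = 6078036887890824400831593, q_17 = 46·3381796378920215272921 + 75116269070375485618 = 155637749699400278039984 → 6078036887890824400831593/155637749699400278039984

39/1
742/19
11911/305
429538/10999
12898051/330275
24127457037/617821706
23929728315386/612758549285
24415548841614153/625198752405611
2933475041705990916905/75116269070375485618
6078036887890824400831593/155637749699400278039984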